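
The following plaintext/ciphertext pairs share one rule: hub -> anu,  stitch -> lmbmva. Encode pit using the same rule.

Compare letters: h→a is +19, u→n is +19, b→u is +19 — a constant shift. Every letter moves 19 places later in the alphabet, wrapping around z→a.
For pit: p+19=i, i+19=b, t+19=m.

ibm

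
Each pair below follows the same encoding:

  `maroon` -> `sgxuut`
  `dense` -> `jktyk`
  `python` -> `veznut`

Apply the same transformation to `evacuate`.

kbgiagzk

It's a constant shift of +6 (ROT6).
On evacuate: e+6=k, v+6=b, a+6=g, c+6=i, u+6=a, a+6=g, t+6=z, e+6=k.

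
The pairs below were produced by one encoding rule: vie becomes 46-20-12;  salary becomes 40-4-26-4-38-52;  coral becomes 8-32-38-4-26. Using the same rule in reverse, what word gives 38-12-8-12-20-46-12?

v(#22)→46 and i(#9)→20: differences scale by 2, so n = 2·pos + 2. The formula is n = 2×(alphabet index, a=1) + 2.
Undoing it on 38-12-8-12-20-46-12: 38→(38−2)÷2=18=r, 12→(12−2)÷2=5=e, 8→(8−2)÷2=3=c, 12→(12−2)÷2=5=e, 20→(20−2)÷2=9=i, 46→(46−2)÷2=22=v, 12→(12−2)÷2=5=e.

receive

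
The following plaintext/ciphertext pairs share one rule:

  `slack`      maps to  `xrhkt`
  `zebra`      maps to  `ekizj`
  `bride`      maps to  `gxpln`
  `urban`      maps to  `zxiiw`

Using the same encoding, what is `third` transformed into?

Letter i (0-indexed) is shifted by i+5, so successive shifts are 5, 6, 7, ….
For third: t+5=y, h+6=n, i+7=p, r+8=z, d+9=m.

ynpzm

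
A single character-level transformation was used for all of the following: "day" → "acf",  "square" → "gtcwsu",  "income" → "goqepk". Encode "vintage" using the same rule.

gicvpkx

Two steps: reverse the string, then apply a Caesar shift of +2.
For vintage: reverse → egatniv; then shift: e+2=g, g+2=i, a+2=c, t+2=v, n+2=p, i+2=k, v+2=x.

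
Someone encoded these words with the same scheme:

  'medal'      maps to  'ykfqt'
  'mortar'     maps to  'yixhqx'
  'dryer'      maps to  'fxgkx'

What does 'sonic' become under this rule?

Each letter's alphabet position (a=0..z=25) is mapped through 5·x+16 mod 26 — an affine cipher.
Applying it to sonic: s(18)→5·18+16≡2=c; o(14)→5·14+16≡8=i; n(13)→5·13+16≡3=d; i(8)→5·8+16≡4=e; c(2)→5·2+16≡0=a (all mod 26).

cidea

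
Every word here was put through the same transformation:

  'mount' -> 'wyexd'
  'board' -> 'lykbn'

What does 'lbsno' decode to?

bride

Compare letters: m→w is +10, o→y is +10, u→e is +10 — a constant shift. It's a constant shift of +10 (ROT10).
Undoing it on lbsno: l−10=b, b−10=r, s−10=i, n−10=d, o−10=e.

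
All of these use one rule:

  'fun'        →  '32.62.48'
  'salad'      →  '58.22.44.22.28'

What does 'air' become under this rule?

f(#6)→32 and u(#21)→62: differences scale by 2, so n = 2·pos + 20. Each letter becomes 2×(its alphabet position, a=1..z=26) + 20.
Applying it to air: a=1→22, i=9→38, r=18→56.

22.38.56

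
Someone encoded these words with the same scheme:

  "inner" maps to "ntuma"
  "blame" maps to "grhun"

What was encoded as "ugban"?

pause

In inner: i→n is +5, n→t is +6, n→u is +7, e→m is +8 — the shift increases by 1 each position. The shift increases by 1 at each position, starting from +5: 5, 6, 7, ….
Reversing it on ugban: u−5=p, g−6=a, b−7=u, a−8=s, n−9=e.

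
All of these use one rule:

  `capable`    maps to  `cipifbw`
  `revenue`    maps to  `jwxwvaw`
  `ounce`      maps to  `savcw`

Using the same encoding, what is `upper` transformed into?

Each letter's alphabet position (a=0..z=25) is mapped through 23·x+8 mod 26 — an affine cipher.
On upper: u(20)→23·20+8≡0=a; p(15)→23·15+8≡15=p; p(15)→23·15+8≡15=p; e(4)→23·4+8≡22=w; r(17)→23·17+8≡9=j (all mod 26).

appwj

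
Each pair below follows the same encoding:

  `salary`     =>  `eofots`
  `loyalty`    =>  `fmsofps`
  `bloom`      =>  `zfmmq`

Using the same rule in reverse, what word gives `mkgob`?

ocean

s(18)→e(4) and a(0)→o(14) fit y≡11x+14 (mod 26); the inverse of 11 mod 26 is 19. This is an affine cipher: with a=0,…,z=25, each position x becomes (11x+14) mod 26.
Decoding mkgob: m(12)→19·(12−14)≡14=o; k(10)→19·(10−14)≡2=c; g(6)→19·(6−14)≡4=e; o(14)→19·(14−14)≡0=a; b(1)→19·(1−14)≡13=n (all mod 26).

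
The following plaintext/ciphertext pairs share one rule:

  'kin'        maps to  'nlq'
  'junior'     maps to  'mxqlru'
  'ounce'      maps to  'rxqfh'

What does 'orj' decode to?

log

Compare letters: k→n is +3, i→l is +3, n→q is +3 — a constant shift. Each letter is shifted forward by 3 in the alphabet (a Caesar shift of +3).
Undoing it on orj: o−3=l, r−3=o, j−3=g.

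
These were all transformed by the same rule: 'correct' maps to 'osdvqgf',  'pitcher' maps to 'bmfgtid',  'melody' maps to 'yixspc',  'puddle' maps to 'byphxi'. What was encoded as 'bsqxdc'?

poetry

Shifts by position in correct: pos 0: c→o (+12), pos 1: o→s (+4), pos 2: r→d (+12), pos 3: r→v (+4) — repeating every 2. It's a Vigenère-style cipher with numeric key [12,4]: position i shifts by key[i mod 2].
Reversing it on bsqxdc: b−12=p, s−4=o, q−12=e, x−4=t, d−12=r, c−4=y.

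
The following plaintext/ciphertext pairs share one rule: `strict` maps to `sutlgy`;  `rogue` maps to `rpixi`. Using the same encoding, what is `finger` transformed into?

In strict: s→s is +0, t→u is +1, r→t is +2, i→l is +3 — the shift increases by 1 each position. Each letter shifts forward by its position index (0, 1, 2, …) — the shift grows by one for each successive letter.
For finger: f+0=f, i+1=j, n+2=p, g+3=j, e+4=i, r+5=w.

fjpjiw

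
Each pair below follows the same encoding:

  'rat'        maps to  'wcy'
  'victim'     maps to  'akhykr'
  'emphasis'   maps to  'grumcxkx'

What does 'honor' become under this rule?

The shift depends on letter class: consonant r→w is +5, but vowel a→c is +2. Vowels shift forward by 2 and consonants shift forward by 5.
On honor: h(cons)+5=m, o(vowel)+2=q, n(cons)+5=s, o(vowel)+2=q, r(cons)+5=w.

mqsqw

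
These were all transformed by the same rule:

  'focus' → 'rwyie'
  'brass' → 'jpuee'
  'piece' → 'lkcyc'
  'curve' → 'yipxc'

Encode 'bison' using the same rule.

jkewh

f(5)→r(17) and o(14)→w(22) fit y≡15x+20 (mod 26); the inverse of 15 mod 26 is 7. Treating letters as 0–25, the rule is x ↦ 15x + 20 (mod 26).
Applying it to bison: b(1)→15·1+20≡9=j; i(8)→15·8+20≡10=k; s(18)→15·18+20≡4=e; o(14)→15·14+20≡22=w; n(13)→15·13+20≡7=h (all mod 26).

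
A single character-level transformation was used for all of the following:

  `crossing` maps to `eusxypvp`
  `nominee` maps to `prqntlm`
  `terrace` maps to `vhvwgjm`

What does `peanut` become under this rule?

rhesaa

In crossing: c→e is +2, r→u is +3, o→s is +4, s→x is +5 — the shift increases by 1 each position. Each letter shifts forward by (position + 2), i.e. 2, 3, 4, … — the shift grows by one for each successive letter.
For peanut: p+2=r, e+3=h, a+4=e, n+5=s, u+6=a, t+7=a.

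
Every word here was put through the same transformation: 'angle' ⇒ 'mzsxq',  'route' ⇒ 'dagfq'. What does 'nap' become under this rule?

zmb

Compare letters: a→m is +12, n→z is +12, g→s is +12 — a constant shift. Each letter is shifted forward by 12 in the alphabet (a Caesar shift of +12).
On nap: n+12=z, a+12=m, p+12=b.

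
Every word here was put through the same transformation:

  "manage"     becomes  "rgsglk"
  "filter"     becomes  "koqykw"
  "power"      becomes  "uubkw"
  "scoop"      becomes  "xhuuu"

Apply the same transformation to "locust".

The shift depends on letter class: consonant m→r is +5, but vowel a→g is +6. The rule splits by letter class: vowels +6, consonants +5.
For locust: l(cons)+5=q, o(vowel)+6=u, c(cons)+5=h, u(vowel)+6=a, s(cons)+5=x, t(cons)+5=y.

quhaxy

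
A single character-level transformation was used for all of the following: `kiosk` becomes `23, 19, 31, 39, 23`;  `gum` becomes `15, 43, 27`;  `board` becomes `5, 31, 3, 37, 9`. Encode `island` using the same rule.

19, 39, 25, 3, 29, 9

With a=1..z=26, the number is 2·pos + 1.
On island: i=9→19, s=19→39, l=12→25, a=1→3, n=14→29, d=4→9.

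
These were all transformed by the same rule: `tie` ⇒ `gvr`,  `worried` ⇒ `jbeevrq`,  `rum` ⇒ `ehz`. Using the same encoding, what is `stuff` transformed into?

fghss

Compare letters: t→g is +13, i→v is +13, e→r is +13 — a constant shift. Every letter moves 13 places later in the alphabet, wrapping around z→a.
For stuff: s+13=f, t+13=g, u+13=h, f+13=s, f+13=s.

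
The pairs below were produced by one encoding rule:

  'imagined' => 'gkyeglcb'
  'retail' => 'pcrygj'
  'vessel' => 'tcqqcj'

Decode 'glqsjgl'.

Compare letters: i→g is +24, m→k is +24, a→y is +24 — a constant shift. It's a constant shift of +24 (ROT24).
Decoding glqsjgl: g−24=i, l−24=n, q−24=s, s−24=u, j−24=l, g−24=i, l−24=n.

insulin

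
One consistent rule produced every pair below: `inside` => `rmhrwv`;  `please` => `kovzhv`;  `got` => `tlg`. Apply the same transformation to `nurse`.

Each letter is replaced by its mirror in the alphabet: a↔z, b↔y, c↔x, and so on (the Atbash cipher).
Applying it to nurse: n↔m, u↔f, r↔i, s↔h, e↔v.

mfihv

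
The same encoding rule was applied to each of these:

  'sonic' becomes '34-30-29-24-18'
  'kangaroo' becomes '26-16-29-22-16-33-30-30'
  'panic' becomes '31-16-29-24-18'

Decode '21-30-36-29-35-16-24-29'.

s is letter #19 and maps to 34: an offset of 15. The number is (letter's place in the alphabet, a=1) + 15.
Reversing it on 21-30-36-29-35-16-24-29: 21→(21−15)÷1=6=f, 30→(30−15)÷1=15=o, 36→(36−15)÷1=21=u, 29→(29−15)÷1=14=n, 35→(35−15)÷1=20=t, 16→(16−15)÷1=1=a, 24→(24−15)÷1=9=i, 29→(29−15)÷1=14=n.

fountain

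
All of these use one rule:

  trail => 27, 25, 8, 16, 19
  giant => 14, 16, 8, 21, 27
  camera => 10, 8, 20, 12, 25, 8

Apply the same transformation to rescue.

25, 12, 26, 10, 28, 12

t is letter #20 and maps to 27: an offset of 7. The number is (letter's place in the alphabet, a=1) + 7.
Applying it to rescue: r=18→25, e=5→12, s=19→26, c=3→10, u=21→28, e=5→12.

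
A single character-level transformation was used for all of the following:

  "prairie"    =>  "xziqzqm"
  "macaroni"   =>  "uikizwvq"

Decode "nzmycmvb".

frequent

Compare letters: p→x is +8, r→z is +8, a→i is +8 — a constant shift. This is a Caesar cipher with shift 8.
Reversing it on nzmycmvb: n−8=f, z−8=r, m−8=e, y−8=q, c−8=u, m−8=e, v−8=n, b−8=t.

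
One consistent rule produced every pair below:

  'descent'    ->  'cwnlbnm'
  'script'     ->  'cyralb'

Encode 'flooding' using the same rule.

The output letters match the input read backwards, each shifted +9: descent reversed is tnecsed. The word is reversed, then every letter is shifted forward by 9.
For flooding: reverse → gnidoolf; then shift: g+9=p, n+9=w, i+9=r, d+9=m, o+9=x, o+9=x, l+9=u, f+9=o.

pwrmxxuo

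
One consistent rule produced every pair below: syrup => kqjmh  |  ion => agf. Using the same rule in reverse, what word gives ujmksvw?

crusade

Every letter moves 18 places later in the alphabet, wrapping around z→a.
Undoing it on ujmksvw: u−18=c, j−18=r, m−18=u, k−18=s, s−18=a, v−18=d, w−18=e.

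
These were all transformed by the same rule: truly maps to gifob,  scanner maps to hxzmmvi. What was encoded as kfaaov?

Each pair mirrors across the alphabet (t↔g, r↔i, u↔f): positions sum to 25. This is the alphabet-reversal cipher (Atbash): a becomes z, b becomes y, etc.
Decoding kfaaov: k↔p, f↔u, a↔z, a↔z, o↔l, v↔e.

puzzle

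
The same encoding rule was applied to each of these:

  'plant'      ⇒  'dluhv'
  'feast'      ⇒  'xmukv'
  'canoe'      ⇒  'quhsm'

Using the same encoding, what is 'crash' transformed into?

qzukt

Each letter's alphabet position (a=0..z=25) is mapped through 11·x+20 mod 26 — an affine cipher.
On crash: c(2)→11·2+20≡16=q; r(17)→11·17+20≡25=z; a(0)→11·0+20≡20=u; s(18)→11·18+20≡10=k; h(7)→11·7+20≡19=t (all mod 26).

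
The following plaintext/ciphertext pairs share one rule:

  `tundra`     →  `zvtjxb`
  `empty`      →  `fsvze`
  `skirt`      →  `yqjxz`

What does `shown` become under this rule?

ynpct

Two shifts are in play — +1 for a/e/i/o/u, +6 for every other letter.
On shown: s(cons)+6=y, h(cons)+6=n, o(vowel)+1=p, w(cons)+6=c, n(cons)+6=t.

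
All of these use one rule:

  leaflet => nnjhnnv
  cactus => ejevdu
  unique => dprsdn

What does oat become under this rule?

The shift depends on letter class: consonant l→n is +2, but vowel e→n is +9. The rule splits by letter class: vowels +9, consonants +2.
Applying it to oat: o(vowel)+9=x, a(vowel)+9=j, t(cons)+2=v.

xjv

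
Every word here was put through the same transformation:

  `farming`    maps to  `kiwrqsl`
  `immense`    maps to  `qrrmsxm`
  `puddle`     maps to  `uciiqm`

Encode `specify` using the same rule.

xumhqkd

The shift depends on letter class: consonant f→k is +5, but vowel a→i is +8. Vowels shift forward by 8 and consonants shift forward by 5.
For specify: s(cons)+5=x, p(cons)+5=u, e(vowel)+8=m, c(cons)+5=h, i(vowel)+8=q, f(cons)+5=k, y(cons)+5=d.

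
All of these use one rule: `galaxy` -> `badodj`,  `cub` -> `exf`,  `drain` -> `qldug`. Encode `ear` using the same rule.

The output letters match the input read backwards, each shifted +3: galaxy reversed is yxalag. Two steps: reverse the string, then apply a Caesar shift of +3.
Applying it to ear: reverse → rae; then shift: r+3=u, a+3=d, e+3=h.

udh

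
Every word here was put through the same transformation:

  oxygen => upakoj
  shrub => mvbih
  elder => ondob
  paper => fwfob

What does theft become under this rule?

o(14)→u(20) and x(23)→p(15) fit y≡11x+22 (mod 26); the inverse of 11 mod 26 is 19. Treating letters as 0–25, the rule is x ↦ 11x + 22 (mod 26).
On theft: t(19)→11·19+22≡23=x; h(7)→11·7+22≡21=v; e(4)→11·4+22≡14=o; f(5)→11·5+22≡25=z; t(19)→11·19+22≡23=x (all mod 26).

xvozx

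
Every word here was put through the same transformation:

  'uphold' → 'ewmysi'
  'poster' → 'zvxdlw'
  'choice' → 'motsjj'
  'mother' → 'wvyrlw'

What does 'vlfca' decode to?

least

Shifts by position in uphold: pos 0: u→e (+10), pos 1: p→w (+7), pos 2: h→m (+5), pos 3: o→y (+10), pos 4: l→s (+7), pos 5: d→i (+5) — repeating every 3. The shifts repeat in a cycle of length 3: positions 0,1,… shift by +10, +7, +5, then the pattern repeats.
Undoing it on vlfca: v−10=l, l−7=e, f−5=a, c−10=s, a−7=t.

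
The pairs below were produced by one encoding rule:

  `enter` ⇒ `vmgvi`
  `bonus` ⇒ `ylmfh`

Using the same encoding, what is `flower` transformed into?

Each pair mirrors across the alphabet (e↔v, n↔m, t↔g): positions sum to 25. Letters are reflected about the middle of the alphabet (position → 25−position): Atbash.
Applying it to flower: f↔u, l↔o, o↔l, w↔d, e↔v, r↔i.

uoldvi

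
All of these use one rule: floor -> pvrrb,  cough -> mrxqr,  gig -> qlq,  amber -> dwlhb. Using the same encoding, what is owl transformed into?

rgv

The rule splits by letter class: vowels +3, consonants +10.
Applying it to owl: o(vowel)+3=r, w(cons)+10=g, l(cons)+10=v.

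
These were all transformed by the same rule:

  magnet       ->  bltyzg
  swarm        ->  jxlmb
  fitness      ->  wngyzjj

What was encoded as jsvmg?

This is an affine cipher: with a=0,…,z=25, each position x becomes (23x+11) mod 26.
Reversing it on jsvmg: j(9)→17·(9−11)≡18=s; s(18)→17·(18−11)≡15=p; v(21)→17·(21−11)≡14=o; m(12)→17·(12−11)≡17=r; g(6)→17·(6−11)≡19=t (all mod 26).

sport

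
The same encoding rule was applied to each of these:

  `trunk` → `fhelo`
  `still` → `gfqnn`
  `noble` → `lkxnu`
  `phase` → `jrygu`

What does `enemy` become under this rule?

t(19)→f(5) and r(17)→h(7) fit y≡25x+24 (mod 26); the inverse of 25 mod 26 is 25. Treating letters as 0–25, the rule is x ↦ 25x + 24 (mod 26).
Applying it to enemy: e(4)→25·4+24≡20=u; n(13)→25·13+24≡11=l; e(4)→25·4+24≡20=u; m(12)→25·12+24≡12=m; y(24)→25·24+24≡0=a (all mod 26).

uluma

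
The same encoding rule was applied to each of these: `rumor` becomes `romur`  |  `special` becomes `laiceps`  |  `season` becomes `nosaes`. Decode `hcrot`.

torch

The word is simply reversed.
Decoding hcrot: then reverse → torch.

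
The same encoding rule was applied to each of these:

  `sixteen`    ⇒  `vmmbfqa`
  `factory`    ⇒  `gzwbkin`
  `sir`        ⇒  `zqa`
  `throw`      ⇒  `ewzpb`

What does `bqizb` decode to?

trait

Read the word backwards and shift each letter +8.
Decoding bqizb: shift back: b−8=t, q−8=i, i−8=a, z−8=r, b−8=t → tiart; then reverse → trait.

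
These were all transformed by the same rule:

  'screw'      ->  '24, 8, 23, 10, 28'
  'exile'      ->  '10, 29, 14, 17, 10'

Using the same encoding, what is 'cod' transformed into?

Each letter is replaced by its alphabet position (a=1..z=26) + 5.
On cod: c=3→8, o=15→20, d=4→9.

8, 20, 9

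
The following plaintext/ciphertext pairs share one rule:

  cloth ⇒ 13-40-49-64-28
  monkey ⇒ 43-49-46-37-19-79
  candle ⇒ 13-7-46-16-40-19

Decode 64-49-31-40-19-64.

toilet

The formula is n = 3×(alphabet index, a=1) + 4.
Decoding 64-49-31-40-19-64: 64→(64−4)÷3=20=t, 49→(49−4)÷3=15=o, 31→(31−4)÷3=9=i, 40→(40−4)÷3=12=l, 19→(19−4)÷3=5=e, 64→(64−4)÷3=20=t.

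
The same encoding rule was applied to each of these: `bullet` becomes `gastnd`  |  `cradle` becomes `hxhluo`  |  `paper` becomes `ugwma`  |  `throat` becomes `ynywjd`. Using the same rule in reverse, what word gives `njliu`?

In bullet: b→g is +5, u→a is +6, l→s is +7, l→t is +8 — the shift increases by 1 each position. Each letter shifts forward by (position + 5), i.e. 5, 6, 7, … — the shift grows by one for each successive letter.
Undoing it on njliu: n−5=i, j−6=d, l−7=e, i−8=a, u−9=l.

ideal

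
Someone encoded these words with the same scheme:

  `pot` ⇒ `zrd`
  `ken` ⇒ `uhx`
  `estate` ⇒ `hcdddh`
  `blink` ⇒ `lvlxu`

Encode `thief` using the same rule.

The shift depends on letter class: consonant p→z is +10, but vowel o→r is +3. The rule splits by letter class: vowels +3, consonants +10.
Applying it to thief: t(cons)+10=d, h(cons)+10=r, i(vowel)+3=l, e(vowel)+3=h, f(cons)+10=p.

drlhp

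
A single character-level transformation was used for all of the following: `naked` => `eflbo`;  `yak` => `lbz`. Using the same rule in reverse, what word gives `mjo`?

nil

The output letters match the input read backwards, each shifted +1: naked reversed is dekan. The word is reversed, then every letter is shifted forward by 1.
Reversing it on mjo: shift back: m−1=l, j−1=i, o−1=n → lin; then reverse → nil.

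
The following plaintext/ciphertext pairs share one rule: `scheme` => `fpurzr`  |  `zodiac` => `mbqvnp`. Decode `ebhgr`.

route

Compare letters: s→f is +13, c→p is +13, h→u is +13 — a constant shift. This is a Caesar cipher with shift 13.
Decoding ebhgr: e−13=r, b−13=o, h−13=u, g−13=t, r−13=e.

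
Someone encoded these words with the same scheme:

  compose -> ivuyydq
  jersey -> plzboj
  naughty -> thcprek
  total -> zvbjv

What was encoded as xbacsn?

rustic

In compose: c→i is +6, o→v is +7, m→u is +8, p→y is +9 — the shift increases by 1 each position. The shift increases by 1 at each position, starting from +6: 6, 7, 8, ….
Reversing it on xbacsn: x−6=r, b−7=u, a−8=s, c−9=t, s−10=i, n−11=c.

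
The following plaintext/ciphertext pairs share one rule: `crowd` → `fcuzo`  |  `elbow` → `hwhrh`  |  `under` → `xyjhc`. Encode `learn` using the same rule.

A repeating key of period 3 is used — shifts +3, +11, +6 over and over.
On learn: l+3=o, e+11=p, a+6=g, r+3=u, n+11=y.

opguy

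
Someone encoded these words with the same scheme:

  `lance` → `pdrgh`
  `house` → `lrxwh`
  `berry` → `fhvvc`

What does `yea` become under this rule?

chd

The shift depends on letter class: consonant l→p is +4, but vowel a→d is +3. Vowels shift forward by 3 and consonants shift forward by 4.
Applying it to yea: y(cons)+4=c, e(vowel)+3=h, a(vowel)+3=d.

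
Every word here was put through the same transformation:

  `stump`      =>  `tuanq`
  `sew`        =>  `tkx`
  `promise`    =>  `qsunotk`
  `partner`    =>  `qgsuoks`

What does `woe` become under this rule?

xuk

The shift depends on letter class: consonant s→t is +1, but vowel u→a is +6. The rule splits by letter class: vowels +6, consonants +1.
On woe: w(cons)+1=x, o(vowel)+6=u, e(vowel)+6=k.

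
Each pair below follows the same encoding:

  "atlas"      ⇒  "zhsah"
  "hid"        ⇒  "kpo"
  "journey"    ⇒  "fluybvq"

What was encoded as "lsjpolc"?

vehicle

The output letters match the input read backwards, each shifted +7: atlas reversed is salta. Read the word backwards and shift each letter +7.
Undoing it on lsjpolc: shift back: l−7=e, s−7=l, j−7=c, p−7=i, o−7=h, l−7=e, c−7=v → elcihev; then reverse → vehicle.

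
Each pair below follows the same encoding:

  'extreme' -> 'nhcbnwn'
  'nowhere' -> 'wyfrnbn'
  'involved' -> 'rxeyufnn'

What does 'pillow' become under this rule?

ysuvxg

Shifts by position in extreme: pos 0: e→n (+9), pos 1: x→h (+10), pos 2: t→c (+9), pos 3: r→b (+10) — repeating every 2. It's a Vigenère-style cipher with numeric key [9,10]: position i shifts by key[i mod 2].
For pillow: p+9=y, i+10=s, l+9=u, l+10=v, o+9=x, w+10=g.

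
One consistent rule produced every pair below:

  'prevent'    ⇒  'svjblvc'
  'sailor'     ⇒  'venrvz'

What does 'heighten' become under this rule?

In prevent: p→s is +3, r→v is +4, e→j is +5, v→b is +6 — the shift increases by 1 each position. Each letter shifts forward by (position + 3), i.e. 3, 4, 5, … — the shift grows by one for each successive letter.
For heighten: h+3=k, e+4=i, i+5=n, g+6=m, h+7=o, t+8=b, e+9=n, n+10=x.

kinmobnx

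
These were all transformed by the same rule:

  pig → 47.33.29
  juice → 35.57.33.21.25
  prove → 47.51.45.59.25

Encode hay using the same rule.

p(#16)→47 and i(#9)→33: differences scale by 2, so n = 2·pos + 15. The formula is n = 2×(alphabet index, a=1) + 15.
On hay: h=8→31, a=1→17, y=25→65.

31.17.65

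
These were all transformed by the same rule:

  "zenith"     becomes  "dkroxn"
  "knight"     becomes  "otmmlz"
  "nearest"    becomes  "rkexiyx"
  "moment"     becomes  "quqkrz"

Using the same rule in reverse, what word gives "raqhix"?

number

Shifts by position in zenith: pos 0: z→d (+4), pos 1: e→k (+6), pos 2: n→r (+4), pos 3: i→o (+6) — repeating every 2. It's a Vigenère-style cipher with numeric key [4,6]: position i shifts by key[i mod 2].
Undoing it on raqhix: r−4=n, a−6=u, q−4=m, h−6=b, i−4=e, x−6=r.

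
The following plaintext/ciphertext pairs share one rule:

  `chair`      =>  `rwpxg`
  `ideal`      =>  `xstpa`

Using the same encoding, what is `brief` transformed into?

qgxtu

This is a Caesar cipher with shift 15.
For brief: b+15=q, r+15=g, i+15=x, e+15=t, f+15=u.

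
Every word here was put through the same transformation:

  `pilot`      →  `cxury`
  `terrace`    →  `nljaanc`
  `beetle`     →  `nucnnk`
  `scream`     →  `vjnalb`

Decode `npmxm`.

Read the word backwards and shift each letter +9.
Undoing it on npmxm: shift back: n−9=e, p−9=g, m−9=d, x−9=o, m−9=d → egdod; then reverse → dodge.

dodge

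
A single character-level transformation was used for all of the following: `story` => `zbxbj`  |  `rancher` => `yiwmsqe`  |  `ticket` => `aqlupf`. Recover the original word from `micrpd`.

In story: s→z is +7, t→b is +8, o→x is +9, r→b is +10 — the shift increases by 1 each position. Each letter shifts forward by (position + 7), i.e. 7, 8, 9, … — the shift grows by one for each successive letter.
Reversing it on micrpd: m−7=f, i−8=a, c−9=t, r−10=h, p−11=e, d−12=r.

father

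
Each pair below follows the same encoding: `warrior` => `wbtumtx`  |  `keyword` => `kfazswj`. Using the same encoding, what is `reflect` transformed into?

rfhoihz

Each letter shifts forward by its position index (0, 1, 2, …) — the shift grows by one for each successive letter.
For reflect: r+0=r, e+1=f, f+2=h, l+3=o, e+4=i, c+5=h, t+6=z.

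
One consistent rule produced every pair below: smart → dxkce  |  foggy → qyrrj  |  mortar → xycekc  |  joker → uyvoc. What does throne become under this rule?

The rule splits by letter class: vowels +10, consonants +11.
On throne: t(cons)+11=e, h(cons)+11=s, r(cons)+11=c, o(vowel)+10=y, n(cons)+11=y, e(vowel)+10=o.

escyyo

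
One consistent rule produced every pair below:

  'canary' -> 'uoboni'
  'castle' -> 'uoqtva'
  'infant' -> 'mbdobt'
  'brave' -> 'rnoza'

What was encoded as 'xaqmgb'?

design

c(2)→u(20) and a(0)→o(14) fit y≡3x+14 (mod 26); the inverse of 3 mod 26 is 9. Each letter's alphabet position (a=0..z=25) is mapped through 3·x+14 mod 26 — an affine cipher.
Undoing it on xaqmgb: x(23)→9·(23−14)≡3=d; a(0)→9·(0−14)≡4=e; q(16)→9·(16−14)≡18=s; m(12)→9·(12−14)≡8=i; g(6)→9·(6−14)≡6=g; b(1)→9·(1−14)≡13=n (all mod 26).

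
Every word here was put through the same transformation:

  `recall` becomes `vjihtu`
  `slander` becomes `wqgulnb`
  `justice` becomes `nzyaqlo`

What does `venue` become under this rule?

zjtbm

In recall: r→v is +4, e→j is +5, c→i is +6, a→h is +7 — the shift increases by 1 each position. The shift increases by 1 at each position, starting from +4: 4, 5, 6, ….
For venue: v+4=z, e+5=j, n+6=t, u+7=b, e+8=m.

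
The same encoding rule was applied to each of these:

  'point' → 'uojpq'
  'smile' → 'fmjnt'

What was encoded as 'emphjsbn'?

The word is reversed, then every letter is shifted forward by 1.
Decoding emphjsbn: shift back: e−1=d, m−1=l, p−1=o, h−1=g, j−1=i, s−1=r, b−1=a, n−1=m → dlogiram; then reverse → marigold.

marigold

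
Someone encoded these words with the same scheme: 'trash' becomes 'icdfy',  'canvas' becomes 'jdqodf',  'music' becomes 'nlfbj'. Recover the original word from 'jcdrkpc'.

crawler

This is an affine cipher: with a=0,…,z=25, each position x becomes (3x+3) mod 26.
Reversing it on jcdrkpc: j(9)→9·(9−3)≡2=c; c(2)→9·(2−3)≡17=r; d(3)→9·(3−3)≡0=a; r(17)→9·(17−3)≡22=w; k(10)→9·(10−3)≡11=l; p(15)→9·(15−3)≡4=e; c(2)→9·(2−3)≡17=r (all mod 26).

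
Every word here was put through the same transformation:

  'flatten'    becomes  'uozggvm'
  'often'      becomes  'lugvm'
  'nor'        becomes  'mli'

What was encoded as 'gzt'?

Letters are reflected about the middle of the alphabet (position → 25−position): Atbash.
Undoing it on gzt: g↔t, z↔a, t↔g.

tag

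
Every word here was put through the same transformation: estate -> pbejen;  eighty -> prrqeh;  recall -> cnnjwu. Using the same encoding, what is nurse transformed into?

Shifts by position in estate: pos 0: e→p (+11), pos 1: s→b (+9), pos 2: t→e (+11), pos 3: a→j (+9) — repeating every 2. It's a Vigenère-style cipher with numeric key [11,9]: position i shifts by key[i mod 2].
Applying it to nurse: n+11=y, u+9=d, r+11=c, s+9=b, e+11=p.

ydcbp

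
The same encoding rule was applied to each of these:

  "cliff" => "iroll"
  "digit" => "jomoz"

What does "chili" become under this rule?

Each letter is shifted forward by 6 in the alphabet (a Caesar shift of +6).
On chili: c+6=i, h+6=n, i+6=o, l+6=r, i+6=o.

inoro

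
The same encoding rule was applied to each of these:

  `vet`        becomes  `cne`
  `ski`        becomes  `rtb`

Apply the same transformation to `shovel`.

unexqb

The word is reversed, then every letter is shifted forward by 9.
On shovel: reverse → levohs; then shift: l+9=u, e+9=n, v+9=e, o+9=x, h+9=q, s+9=b.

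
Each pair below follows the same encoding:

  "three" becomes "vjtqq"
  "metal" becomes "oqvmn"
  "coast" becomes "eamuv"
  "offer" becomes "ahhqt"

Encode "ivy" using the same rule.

uxa

The shift depends on letter class: consonant t→v is +2, but vowel e→q is +12. Vowels shift forward by 12 and consonants shift forward by 2.
Applying it to ivy: i(vowel)+12=u, v(cons)+2=x, y(cons)+2=a.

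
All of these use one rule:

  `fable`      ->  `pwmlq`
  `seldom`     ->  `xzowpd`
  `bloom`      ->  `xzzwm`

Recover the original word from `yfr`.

gun

The word is reversed, then every letter is shifted forward by 11.
Decoding yfr: shift back: y−11=n, f−11=u, r−11=g → nug; then reverse → gun.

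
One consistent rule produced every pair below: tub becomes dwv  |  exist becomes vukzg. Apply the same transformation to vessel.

The output letters match the input read backwards, each shifted +2: tub reversed is but. Read the word backwards and shift each letter +2.
Applying it to vessel: reverse → lessev; then shift: l+2=n, e+2=g, s+2=u, s+2=u, e+2=g, v+2=x.

nguugx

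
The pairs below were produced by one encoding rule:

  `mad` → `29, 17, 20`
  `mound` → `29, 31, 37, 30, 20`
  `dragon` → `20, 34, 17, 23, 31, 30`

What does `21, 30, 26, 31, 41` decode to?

Letters become their 1-based position plus 16 (so a→17, b→18, …).
Undoing it on 21, 30, 26, 31, 41: 21→(21−16)÷1=5=e, 30→(30−16)÷1=14=n, 26→(26−16)÷1=10=j, 31→(31−16)÷1=15=o, 41→(41−16)÷1=25=y.

enjoy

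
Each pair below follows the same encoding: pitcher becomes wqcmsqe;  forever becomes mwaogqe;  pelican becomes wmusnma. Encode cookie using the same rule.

jwxutq

In pitcher: p→w is +7, i→q is +8, t→c is +9, c→m is +10 — the shift increases by 1 each position. The shift increases by 1 at each position, starting from +7: 7, 8, 9, ….
On cookie: c+7=j, o+8=w, o+9=x, k+10=u, i+11=t, e+12=q.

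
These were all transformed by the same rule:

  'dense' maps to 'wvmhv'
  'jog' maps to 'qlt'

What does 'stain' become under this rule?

hgzrm

Each pair mirrors across the alphabet (d↔w, e↔v, n↔m): positions sum to 25. This is the alphabet-reversal cipher (Atbash): a becomes z, b becomes y, etc.
For stain: s↔h, t↔g, a↔z, i↔r, n↔m.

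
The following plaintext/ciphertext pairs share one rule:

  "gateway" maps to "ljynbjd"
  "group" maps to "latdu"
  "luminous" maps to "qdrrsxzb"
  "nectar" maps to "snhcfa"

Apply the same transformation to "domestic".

A repeating key of period 2 is used — shifts +5, +9 over and over.
On domestic: d+5=i, o+9=x, m+5=r, e+9=n, s+5=x, t+9=c, i+5=n, c+9=l.

ixrnxcnl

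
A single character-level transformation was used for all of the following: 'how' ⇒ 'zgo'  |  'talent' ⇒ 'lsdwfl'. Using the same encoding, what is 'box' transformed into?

Every letter moves 18 places later in the alphabet, wrapping around z→a.
Applying it to box: b+18=t, o+18=g, x+18=p.

tgp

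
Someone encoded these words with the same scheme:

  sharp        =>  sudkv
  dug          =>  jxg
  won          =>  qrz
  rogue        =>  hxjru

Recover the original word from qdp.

The output letters match the input read backwards, each shifted +3: sharp reversed is prahs. The word is reversed, then every letter is shifted forward by 3.
Reversing it on qdp: shift back: q−3=n, d−3=a, p−3=m → nam; then reverse → man.

man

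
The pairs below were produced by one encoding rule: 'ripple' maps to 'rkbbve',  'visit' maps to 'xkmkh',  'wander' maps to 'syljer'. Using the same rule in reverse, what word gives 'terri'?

berry

r(17)→r(17) and i(8)→k(10) fit y≡21x+24 (mod 26); the inverse of 21 mod 26 is 5. This is an affine cipher: with a=0,…,z=25, each position x becomes (21x+24) mod 26.
Decoding terri: t(19)→5·(19−24)≡1=b; e(4)→5·(4−24)≡4=e; r(17)→5·(17−24)≡17=r; r(17)→5·(17−24)≡17=r; i(8)→5·(8−24)≡24=y (all mod 26).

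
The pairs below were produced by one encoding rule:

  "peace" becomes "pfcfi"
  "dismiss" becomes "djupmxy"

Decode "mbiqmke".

In peace: p→p is +0, e→f is +1, a→c is +2, c→f is +3 — the shift increases by 1 each position. Letter i (0-indexed) is shifted by i+0, so successive shifts are 0, 1, 2, ….
Reversing it on mbiqmke: m−0=m, b−1=a, i−2=g, q−3=n, m−4=i, k−5=f, e−6=y.

magnify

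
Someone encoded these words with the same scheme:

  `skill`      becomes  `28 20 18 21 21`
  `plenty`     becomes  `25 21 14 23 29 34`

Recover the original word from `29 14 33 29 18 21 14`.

textile

s is letter #19 and maps to 28: an offset of 9. Letters become their 1-based position plus 9 (so a→10, b→11, …).
Reversing it on 29 14 33 29 18 21 14: 29→(29−9)÷1=20=t, 14→(14−9)÷1=5=e, 33→(33−9)÷1=24=x, 29→(29−9)÷1=20=t, 18→(18−9)÷1=9=i, 21→(21−9)÷1=12=l, 14→(14−9)÷1=5=e.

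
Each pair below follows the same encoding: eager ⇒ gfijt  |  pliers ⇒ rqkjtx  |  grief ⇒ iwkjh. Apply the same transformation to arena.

Shifts by position in eager: pos 0: e→g (+2), pos 1: a→f (+5), pos 2: g→i (+2), pos 3: e→j (+5) — repeating every 2. The shifts repeat in a cycle of length 2: positions 0,1,… shift by +2, +5, then the pattern repeats.
On arena: a+2=c, r+5=w, e+2=g, n+5=s, a+2=c.

cwgsc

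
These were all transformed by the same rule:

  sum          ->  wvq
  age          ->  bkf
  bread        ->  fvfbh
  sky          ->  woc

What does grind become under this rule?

kvjrh

The shift depends on letter class: consonant s→w is +4, but vowel u→v is +1. Two shifts are in play — +1 for a/e/i/o/u, +4 for every other letter.
For grind: g(cons)+4=k, r(cons)+4=v, i(vowel)+1=j, n(cons)+4=r, d(cons)+4=h.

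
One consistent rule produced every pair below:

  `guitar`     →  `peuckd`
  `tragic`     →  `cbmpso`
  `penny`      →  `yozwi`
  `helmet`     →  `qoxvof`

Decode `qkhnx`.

haven

A repeating key of period 3 is used — shifts +9, +10, +12 over and over.
Reversing it on qkhnx: q−9=h, k−10=a, h−12=v, n−9=e, x−10=n.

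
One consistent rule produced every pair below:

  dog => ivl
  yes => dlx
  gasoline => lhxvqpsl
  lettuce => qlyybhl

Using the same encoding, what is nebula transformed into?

slgbqh

Vowels shift forward by 7 and consonants shift forward by 5.
On nebula: n(cons)+5=s, e(vowel)+7=l, b(cons)+5=g, u(vowel)+7=b, l(cons)+5=q, a(vowel)+7=h.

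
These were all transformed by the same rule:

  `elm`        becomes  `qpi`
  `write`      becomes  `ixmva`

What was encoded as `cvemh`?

The word is reversed, then every letter is shifted forward by 4.
Reversing it on cvemh: shift back: c−4=y, v−4=r, e−4=a, m−4=i, h−4=d → yraid; then reverse → diary.

diary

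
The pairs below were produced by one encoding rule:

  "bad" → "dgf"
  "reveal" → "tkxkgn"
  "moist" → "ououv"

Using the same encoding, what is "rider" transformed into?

tofkt

Two shifts are in play — +6 for a/e/i/o/u, +2 for every other letter.
Applying it to rider: r(cons)+2=t, i(vowel)+6=o, d(cons)+2=f, e(vowel)+6=k, r(cons)+2=t.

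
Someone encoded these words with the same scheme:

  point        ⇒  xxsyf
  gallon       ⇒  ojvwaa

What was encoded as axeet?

In point: p→x is +8, o→x is +9, i→s is +10, n→y is +11 — the shift increases by 1 each position. Letter i (0-indexed) is shifted by i+8, so successive shifts are 8, 9, 10, ….
Undoing it on axeet: a−8=s, x−9=o, e−10=u, e−11=t, t−12=h.

south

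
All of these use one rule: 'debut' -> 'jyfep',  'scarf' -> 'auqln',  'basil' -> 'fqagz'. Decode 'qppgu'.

d(3)→j(9) and e(4)→y(24) fit y≡15x+16 (mod 26); the inverse of 15 mod 26 is 7. Treating letters as 0–25, the rule is x ↦ 15x + 16 (mod 26).
Reversing it on qppgu: q(16)→7·(16−16)≡0=a; p(15)→7·(15−16)≡19=t; p(15)→7·(15−16)≡19=t; g(6)→7·(6−16)≡8=i; u(20)→7·(20−16)≡2=c (all mod 26).

attic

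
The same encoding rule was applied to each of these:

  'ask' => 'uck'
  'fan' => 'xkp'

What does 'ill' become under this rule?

vvs

Two steps: reverse the string, then apply a Caesar shift of +10.
For ill: reverse → lli; then shift: l+10=v, l+10=v, i+10=s.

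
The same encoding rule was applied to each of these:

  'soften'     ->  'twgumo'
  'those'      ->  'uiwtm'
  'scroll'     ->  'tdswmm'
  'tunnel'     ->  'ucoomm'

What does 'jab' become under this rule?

kic

The shift depends on letter class: consonant s→t is +1, but vowel o→w is +8. Vowels shift forward by 8 and consonants shift forward by 1.
On jab: j(cons)+1=k, a(vowel)+8=i, b(cons)+1=c.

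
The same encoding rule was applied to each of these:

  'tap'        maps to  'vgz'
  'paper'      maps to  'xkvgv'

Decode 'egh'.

bay

The output letters match the input read backwards, each shifted +6: tap reversed is pat. Read the word backwards and shift each letter +6.
Decoding egh: shift back: e−6=y, g−6=a, h−6=b → yab; then reverse → bay.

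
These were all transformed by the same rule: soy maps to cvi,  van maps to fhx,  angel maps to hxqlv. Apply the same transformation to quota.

The rule splits by letter class: vowels +7, consonants +10.
For quota: q(cons)+10=a, u(vowel)+7=b, o(vowel)+7=v, t(cons)+10=d, a(vowel)+7=h.

abvdh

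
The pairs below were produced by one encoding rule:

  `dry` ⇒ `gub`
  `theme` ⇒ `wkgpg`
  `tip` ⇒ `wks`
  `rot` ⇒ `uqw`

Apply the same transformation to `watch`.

zcwfk

The shift depends on letter class: consonant d→g is +3, but vowel e→g is +2. Vowels shift forward by 2 and consonants shift forward by 3.
On watch: w(cons)+3=z, a(vowel)+2=c, t(cons)+3=w, c(cons)+3=f, h(cons)+3=k.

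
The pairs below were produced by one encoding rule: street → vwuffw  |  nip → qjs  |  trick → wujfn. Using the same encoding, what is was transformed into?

The shift depends on letter class: consonant s→v is +3, but vowel e→f is +1. Vowels shift forward by 1 and consonants shift forward by 3.
Applying it to was: w(cons)+3=z, a(vowel)+1=b, s(cons)+3=v.

zbv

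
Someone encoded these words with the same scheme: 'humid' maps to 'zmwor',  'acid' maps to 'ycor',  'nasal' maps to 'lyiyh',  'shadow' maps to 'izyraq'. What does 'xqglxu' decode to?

Each letter's alphabet position (a=0..z=25) is mapped through 15·x+24 mod 26 — an affine cipher.
Reversing it on xqglxu: x(23)→7·(23−24)≡19=t; q(16)→7·(16−24)≡22=w; g(6)→7·(6−24)≡4=e; l(11)→7·(11−24)≡13=n; x(23)→7·(23−24)≡19=t; u(20)→7·(20−24)≡24=y (all mod 26).

twenty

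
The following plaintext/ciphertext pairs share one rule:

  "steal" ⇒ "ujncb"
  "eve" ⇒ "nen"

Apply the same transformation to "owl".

ufx

The output letters match the input read backwards, each shifted +9: steal reversed is laets. The word is reversed, then every letter is shifted forward by 9.
On owl: reverse → lwo; then shift: l+9=u, w+9=f, o+9=x.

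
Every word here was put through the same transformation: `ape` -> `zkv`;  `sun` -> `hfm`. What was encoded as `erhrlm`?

Letters are reflected about the middle of the alphabet (position → 25−position): Atbash.
Decoding erhrlm: e↔v, r↔i, h↔s, r↔i, l↔o, m↔n.

vision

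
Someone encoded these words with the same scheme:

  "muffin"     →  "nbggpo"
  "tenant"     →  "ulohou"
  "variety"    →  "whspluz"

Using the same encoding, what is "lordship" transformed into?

mvsetipq

The shift depends on letter class: consonant m→n is +1, but vowel u→b is +7. Two shifts are in play — +7 for a/e/i/o/u, +1 for every other letter.
On lordship: l(cons)+1=m, o(vowel)+7=v, r(cons)+1=s, d(cons)+1=e, s(cons)+1=t, h(cons)+1=i, i(vowel)+7=p, p(cons)+1=q.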